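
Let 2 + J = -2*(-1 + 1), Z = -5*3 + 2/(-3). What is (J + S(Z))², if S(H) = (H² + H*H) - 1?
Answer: 19280881/81 ≈ 2.3804e+5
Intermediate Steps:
Z = -47/3 (Z = -15 + 2*(-⅓) = -15 - ⅔ = -47/3 ≈ -15.667)
S(H) = -1 + 2*H² (S(H) = (H² + H²) - 1 = 2*H² - 1 = -1 + 2*H²)
J = -2 (J = -2 - 2*(-1 + 1) = -2 - 2*0 = -2 + 0 = -2)
(J + S(Z))² = (-2 + (-1 + 2*(-47/3)²))² = (-2 + (-1 + 2*(2209/9)))² = (-2 + (-1 + 4418/9))² = (-2 + 4409/9)² = (4391/9)² = 19280881/81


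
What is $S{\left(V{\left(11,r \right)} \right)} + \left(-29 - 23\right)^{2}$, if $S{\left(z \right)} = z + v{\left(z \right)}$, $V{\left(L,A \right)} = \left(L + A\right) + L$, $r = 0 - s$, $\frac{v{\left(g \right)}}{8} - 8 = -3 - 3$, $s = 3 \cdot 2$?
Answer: $2736$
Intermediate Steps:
$s = 6$
$v{\left(g \right)} = 16$ ($v{\left(g \right)} = 64 + 8 \left(-3 - 3\right) = 64 + 8 \left(-6\right) = 64 - 48 = 16$)
$r = -6$ ($r = 0 - 6 = -6$)
$V{\left(L,A \right)} = A + 2 L$ ($V{\left(L,A \right)} = \left(A + L\right) + L = A + 2 L$)
$S{\left(z \right)} = 16 + z$ ($S{\left(z \right)} = z + 16 = 16 + z$)
$S{\left(V{\left(11,r \right)} \right)} + \left(-29 - 23\right)^{2} = \left(16 + \left(-6 + 2 \cdot 11\right)\right) + \left(-29 - 23\right)^{2} = \left(16 + \left(-6 + 22\right)\right) + \left(-52\right)^{2} = \left(16 + 16\right) + 2704 = 32 + 2704 = 2736$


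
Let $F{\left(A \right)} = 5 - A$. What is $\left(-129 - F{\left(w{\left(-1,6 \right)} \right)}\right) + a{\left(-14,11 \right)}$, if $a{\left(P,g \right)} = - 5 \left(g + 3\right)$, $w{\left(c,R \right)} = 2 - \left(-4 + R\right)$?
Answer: $-204$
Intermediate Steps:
$w{\left(c,R \right)} = 6 - R$ ($w{\left(c,R \right)} = 2 - \left(-4 + R\right) = 6 - R$)
$a{\left(P,g \right)} = -15 - 5 g$ ($a{\left(P,g \right)} = - 5 \left(3 + g\right) = -15 - 5 g$)
$\left(-129 - F{\left(w{\left(-1,6 \right)} \right)}\right) + a{\left(-14,11 \right)} = \left(-129 - \left(5 - \left(6 - 6\right)\right)\right) - 70 = \left(-129 - \left(5 - 0\right)\right) - 70 = \left(-129 - \left(5 + 0\right)\right) - 70 = \left(-129 - 5\right) - 70 = -134 - 70 = -204$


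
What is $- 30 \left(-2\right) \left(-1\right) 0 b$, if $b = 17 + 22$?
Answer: $0$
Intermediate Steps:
$b = 39$
$- 30 \left(-2\right) \left(-1\right) 0 b = - 30 \left(-2\right) \left(-1\right) 0 \cdot 39 = - 30 \cdot 2 \cdot 0 \cdot 39 = \left(-30\right) 0 \cdot 39 = 0 \cdot 39 = 0$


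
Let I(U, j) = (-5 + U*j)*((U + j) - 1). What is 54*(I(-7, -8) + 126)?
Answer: -37260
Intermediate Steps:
I(U, j) = (-5 + U*j)*(-1 + U + j)
54*(I(-7, -8) + 126) = 54*((5 - 5*(-7) - 5*(-8) - 7*(-8)² - 8*(-7)² - 1*(-7)*(-8)) + 126) = 54*((5 + 35 + 40 - 7*64 - 8*49 - 56) + 126) = 54*((5 + 35 + 40 - 448 - 392 - 56) + 126) = 54*(-816 + 126) = 54*(-690) = -37260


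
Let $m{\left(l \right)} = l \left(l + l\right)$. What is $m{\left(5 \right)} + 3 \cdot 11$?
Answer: $83$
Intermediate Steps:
$m{\left(l \right)} = 2 l^{2}$ ($m{\left(l \right)} = l 2 l = 2 l^{2}$)
$m{\left(5 \right)} + 3 \cdot 11 = 2 \cdot 5^{2} + 3 \cdot 11 = 2 \cdot 25 + 33 = 50 + 33 = 83$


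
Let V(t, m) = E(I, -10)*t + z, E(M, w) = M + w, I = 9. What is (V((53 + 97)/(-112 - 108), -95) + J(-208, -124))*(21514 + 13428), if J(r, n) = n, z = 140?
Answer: 6411857/11 ≈ 5.8290e+5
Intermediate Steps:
V(t, m) = 140 - t (V(t, m) = (9 - 10)*t + 140 = -t + 140 = 140 - t)
(V((53 + 97)/(-112 - 108), -95) + J(-208, -124))*(21514 + 13428) = ((140 - (53 + 97)/(-112 - 108)) - 124)*(21514 + 13428) = ((140 - 150/(-220)) - 124)*34942 = ((140 - 150*(-1)/220) - 124)*34942 = ((140 - 1*(-15/22)) - 124)*34942 = ((140 + 15/22) - 124)*34942 = (3095/22 - 124)*34942 = (367/22)*34942 = 6411857/11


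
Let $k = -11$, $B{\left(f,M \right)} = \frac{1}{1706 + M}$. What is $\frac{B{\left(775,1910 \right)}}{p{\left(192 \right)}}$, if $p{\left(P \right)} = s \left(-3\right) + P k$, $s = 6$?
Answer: $- \frac{1}{7702080} \approx -1.2984 \cdot 10^{-7}$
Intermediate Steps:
$p{\left(P \right)} = -18 - 11 P$ ($p{\left(P \right)} = 6 \left(-3\right) + P \left(-11\right) = -18 - 11 P$)
$\frac{B{\left(775,1910 \right)}}{p{\left(192 \right)}} = \frac{1}{\left(1706 + 1910\right) \left(-18 - 2112\right)} = \frac{1}{3616 \left(-18 - 2112\right)} = \frac{1}{3616 \left(-2130\right)} = \frac{1}{3616} \left(- \frac{1}{2130}\right) = - \frac{1}{7702080}$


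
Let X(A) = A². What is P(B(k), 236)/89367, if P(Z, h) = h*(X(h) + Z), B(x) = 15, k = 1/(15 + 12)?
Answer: 13147796/89367 ≈ 147.12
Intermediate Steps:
k = 1/27 ≈ 0.037037
P(Z, h) = h*(Z + h²) (P(Z, h) = h*(h² + Z) = h*(Z + h²))
P(B(k), 236)/89367 = (236*(15 + 236²))/89367 = (236*(15 + 55696))*(1/89367) = (236*55711)*(1/89367) = 13147796*(1/89367) = 13147796/89367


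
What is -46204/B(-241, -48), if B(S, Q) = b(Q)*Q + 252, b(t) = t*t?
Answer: 11551/27585 ≈ 0.41874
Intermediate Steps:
b(t) = t**2
B(S, Q) = 252 + Q**3 (B(S, Q) = Q**2*Q + 252 = Q**3 + 252 = 252 + Q**3)
-46204/B(-241, -48) = -46204/(252 + (-48)**3) = -46204/(252 - 110592) = -46204/(-110340) = -46204*(-1/110340) = 11551/27585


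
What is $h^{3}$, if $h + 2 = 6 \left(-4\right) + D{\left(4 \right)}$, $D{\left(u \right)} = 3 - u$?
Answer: $-19683$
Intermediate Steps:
$h = -27$ ($h = -2 + \left(6 \left(-4\right) + \left(3 - 4\right)\right) = -2 + \left(-24 + \left(3 - 4\right)\right) = -2 - 25 = -27$)
$h^{3} = \left(-27\right)^{3} = -19683$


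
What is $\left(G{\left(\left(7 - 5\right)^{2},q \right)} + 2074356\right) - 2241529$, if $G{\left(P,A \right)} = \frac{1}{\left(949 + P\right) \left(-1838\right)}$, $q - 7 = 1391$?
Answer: $- \frac{292822567223}{1751614} \approx -1.6717 \cdot 10^{5}$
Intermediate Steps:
$q = 1398$ ($q = 7 + 1391 = 1398$)
$G{\left(P,A \right)} = - \frac{1}{1838 \left(949 + P\right)}$ ($G{\left(P,A \right)} = \frac{1}{949 + P} \left(- \frac{1}{1838}\right) = - \frac{1}{1838 \left(949 + P\right)}$)
$\left(G{\left(\left(7 - 5\right)^{2},q \right)} + 2074356\right) - 2241529 = \left(- \frac{1}{1744262 + 1838 \left(7 - 5\right)^{2}} + 2074356\right) - 2241529 = \left(- \frac{1}{1744262 + 1838 \cdot 2^{2}} + 2074356\right) - 2241529 = \left(- \frac{1}{1744262 + 1838 \cdot 4} + 2074356\right) - 2241529 = \left(- \frac{1}{1744262 + 7352} + 2074356\right) - 2241529 = \left(- \frac{1}{1751614} + 2074356\right) - 2241529 = \frac{3633471010583}{1751614} - 2241529 = - \frac{292822567223}{1751614}$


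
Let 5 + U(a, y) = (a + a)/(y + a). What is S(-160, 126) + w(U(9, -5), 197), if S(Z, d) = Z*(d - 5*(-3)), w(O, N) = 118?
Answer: -22442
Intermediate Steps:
U(a, y) = -5 + 2*a/(a + y) (U(a, y) = -5 + (a + a)/(y + a) = -5 + (2*a)/(a + y) = -5 + 2*a/(a + y))
S(Z, d) = Z*(15 + d) (S(Z, d) = Z*(d + 15) = Z*(15 + d))
S(-160, 126) + w(U(9, -5), 197) = -160*(15 + 126) + 118 = -160*141 + 118 = -22560 + 118 = -22442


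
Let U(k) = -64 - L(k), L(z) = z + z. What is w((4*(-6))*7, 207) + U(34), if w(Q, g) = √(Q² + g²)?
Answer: -132 + 3*√7897 ≈ 134.60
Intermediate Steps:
L(z) = 2*z
U(k) = -64 - 2*k
w((4*(-6))*7, 207) + U(34) = √(((4*(-6))*7)² + 207²) + (-64 - 2*34) = √((-24*7)² + 42849) + (-64 - 68) = √((-168)² + 42849) - 132 = √(28224 + 42849) - 132 = √71073 - 132 = 3*√7897 - 132 = -132 + 3*√7897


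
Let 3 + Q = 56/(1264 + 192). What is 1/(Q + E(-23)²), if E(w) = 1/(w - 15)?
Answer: -18772/55581 ≈ -0.33774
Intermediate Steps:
E(w) = 1/(-15 + w)
Q = -77/26 (Q = -3 + 56/(1264 + 192) = -3 + 56/1456 = -3 + 56*(1/1456) = -3 + 1/26 = -77/26 ≈ -2.9615)
1/(Q + E(-23)²) = 1/(-77/26 + (1/(-15 - 23))²) = 1/(-77/26 + (1/(-38))²) = 1/(-77/26 + (-1/38)²) = 1/(-77/26 + 1/1444) = 1/(-55581/18772) = -18772/55581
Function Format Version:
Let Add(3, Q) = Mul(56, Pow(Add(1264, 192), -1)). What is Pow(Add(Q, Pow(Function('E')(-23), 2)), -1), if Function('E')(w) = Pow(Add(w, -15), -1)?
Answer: Rational(-18772, 55581) ≈ -0.33774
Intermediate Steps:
Function('E')(w) = Pow(Add(-15, w), -1)
Q = Rational(-77, 26) (Q = Add(-3, Mul(56, Pow(Add(1264, 192), -1))) = Add(-3, Mul(56, Pow(1456, -1))) = Add(-3, Mul(56, Rational(1, 1456))) = Add(-3, Rational(1, 26)) = Rational(-77, 26) ≈ -2.9615)
Pow(Add(Q, Pow(Function('E')(-23), 2)), -1) = Pow(Add(Rational(-77, 26), Pow(Pow(Add(-15, -23), -1), 2)), -1) = Pow(Add(Rational(-77, 26), Pow(Pow(-38, -1), 2)), -1) = Pow(Add(Rational(-77, 26), Pow(Rational(-1, 38), 2)), -1) = Pow(Add(Rational(-77, 26), Rational(1, 1444)), -1) = Pow(Rational(-55581, 18772), -1) = Rational(-18772, 55581)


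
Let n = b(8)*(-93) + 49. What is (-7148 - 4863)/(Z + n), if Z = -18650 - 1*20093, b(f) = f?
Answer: 12011/39438 ≈ 0.30455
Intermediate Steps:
Z = -38743 (Z = -18650 - 20093 = -38743)
n = -695 (n = 8*(-93) + 49 = -744 + 49 = -695)
(-7148 - 4863)/(Z + n) = (-7148 - 4863)/(-38743 - 695) = -12011/(-39438) = -12011*(-1/39438) = 12011/39438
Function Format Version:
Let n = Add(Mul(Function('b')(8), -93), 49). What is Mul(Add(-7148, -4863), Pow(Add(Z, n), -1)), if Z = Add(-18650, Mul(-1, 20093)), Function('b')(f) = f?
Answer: Rational(12011, 39438) ≈ 0.30455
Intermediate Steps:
Z = -38743 (Z = Add(-18650, -20093) = -38743)
n = -695 (n = Add(Mul(8, -93), 49) = Add(-744, 49) = -695)
Mul(Add(-7148, -4863), Pow(Add(Z, n), -1)) = Mul(Add(-7148, -4863), Pow(Add(-38743, -695), -1)) = Mul(-12011, Pow(-39438, -1)) = Mul(-12011, Rational(-1, 39438)) = Rational(12011, 39438)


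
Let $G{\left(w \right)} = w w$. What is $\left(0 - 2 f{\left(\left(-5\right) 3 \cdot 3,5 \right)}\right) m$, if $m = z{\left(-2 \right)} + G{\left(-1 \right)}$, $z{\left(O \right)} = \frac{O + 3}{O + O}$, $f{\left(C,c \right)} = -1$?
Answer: $\frac{3}{2} \approx 1.5$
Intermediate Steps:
$z{\left(O \right)} = \frac{3 + O}{2 O}$
$G{\left(w \right)} = w^{2}$
$m = \frac{3}{4}$ ($m = \frac{3 - 2}{2 \left(-2\right)} + \left(-1\right)^{2} = \frac{1}{2} \left(- \frac{1}{2}\right) 1 + 1 = - \frac{1}{4} + 1 = \frac{3}{4} \approx 0.75$)
$\left(0 - 2 f{\left(\left(-5\right) 3 \cdot 3,5 \right)}\right) m = \left(0 - -2\right) \frac{3}{4} = \left(0 + 2\right) \frac{3}{4} = 2 \cdot \frac{3}{4} = \frac{3}{2}$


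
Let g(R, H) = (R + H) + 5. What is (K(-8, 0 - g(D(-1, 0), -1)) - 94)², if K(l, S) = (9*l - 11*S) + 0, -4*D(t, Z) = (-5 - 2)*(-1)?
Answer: 319225/16 ≈ 19952.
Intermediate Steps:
D(t, Z) = -7/4 (D(t, Z) = -(-5 - 2)*(-1)/4 = -(-7)*(-1)/4 = -¼*7 = -7/4)
g(R, H) = 5 + H + R (g(R, H) = (H + R) + 5 = 5 + H + R)
K(l, S) = -11*S + 9*l (K(l, S) = (-11*S + 9*l) + 0 = -11*S + 9*l)
(K(-8, 0 - g(D(-1, 0), -1)) - 94)² = ((-11*(0 - (5 - 1 - 7/4)) + 9*(-8)) - 94)² = ((-11*(0 - 1*9/4) - 72) - 94)² = ((-11*(0 - 9/4) - 72) - 94)² = ((-11*(-9/4) - 72) - 94)² = ((99/4 - 72) - 94)² = (-189/4 - 94)² = (-565/4)² = 319225/16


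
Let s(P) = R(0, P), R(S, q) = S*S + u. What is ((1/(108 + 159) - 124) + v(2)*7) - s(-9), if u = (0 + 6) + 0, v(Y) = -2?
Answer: -38447/267 ≈ -144.00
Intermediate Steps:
u = 6 (u = 6 + 0 = 6)
R(S, q) = 6 + S² (R(S, q) = S*S + 6 = S² + 6 = 6 + S²)
s(P) = 6 (s(P) = 6 + 0² = 6 + 0 = 6)
((1/(108 + 159) - 124) + v(2)*7) - s(-9) = ((1/(108 + 159) - 124) - 2*7) - 1*6 = ((1/267 - 124) - 14) - 6 = (-33107/267 - 14) - 6 = -36845/267 - 6 = -38447/267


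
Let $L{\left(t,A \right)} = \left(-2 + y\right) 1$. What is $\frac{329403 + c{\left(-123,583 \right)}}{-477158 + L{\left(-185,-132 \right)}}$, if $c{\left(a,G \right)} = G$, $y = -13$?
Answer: $- \frac{329986}{477173} \approx -0.69154$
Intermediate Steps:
$L{\left(t,A \right)} = -15$ ($L{\left(t,A \right)} = \left(-2 - 13\right) 1 = \left(-15\right) 1 = -15$)
$\frac{329403 + c{\left(-123,583 \right)}}{-477158 + L{\left(-185,-132 \right)}} = \frac{329403 + 583}{-477158 - 15} = \frac{329986}{-477173} = 329986 \left(- \frac{1}{477173}\right) = - \frac{329986}{477173}$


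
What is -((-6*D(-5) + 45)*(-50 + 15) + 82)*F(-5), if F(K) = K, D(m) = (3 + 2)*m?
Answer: -33715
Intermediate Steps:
D(m) = 5*m
-((-6*D(-5) + 45)*(-50 + 15) + 82)*F(-5) = -((-30*(-5) + 45)*(-50 + 15) + 82)*(-5) = -((-6*(-25) + 45)*(-35) + 82)*(-5) = -((150 + 45)*(-35) + 82)*(-5) = -(195*(-35) + 82)*(-5) = -(-6825 + 82)*(-5) = -(-6743)*(-5) = -1*33715 = -33715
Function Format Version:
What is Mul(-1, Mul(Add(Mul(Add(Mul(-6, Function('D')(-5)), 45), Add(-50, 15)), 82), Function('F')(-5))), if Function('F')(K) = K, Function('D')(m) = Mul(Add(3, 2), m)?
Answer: -33715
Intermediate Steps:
Function('D')(m) = Mul(5, m)
Mul(-1, Mul(Add(Mul(Add(Mul(-6, Function('D')(-5)), 45), Add(-50, 15)), 82), Function('F')(-5))) = Mul(-1, Mul(Add(Mul(Add(Mul(-6, Mul(5, -5)), 45), Add(-50, 15)), 82), -5)) = Mul(-1, Mul(Add(Mul(Add(Mul(-6, -25), 45), -35), 82), -5)) = Mul(-1, Mul(Add(Mul(Add(150, 45), -35), 82), -5)) = Mul(-1, Mul(Add(Mul(195, -35), 82), -5)) = Mul(-1, Mul(Add(-6825, 82), -5)) = Mul(-1, Mul(-6743, -5)) = Mul(-1, 33715) = -33715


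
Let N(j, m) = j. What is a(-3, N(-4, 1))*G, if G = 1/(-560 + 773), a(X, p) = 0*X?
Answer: 0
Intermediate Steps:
a(X, p) = 0
G = 1/213 ≈ 0.0046948
a(-3, N(-4, 1))*G = 0*(1/213) = 0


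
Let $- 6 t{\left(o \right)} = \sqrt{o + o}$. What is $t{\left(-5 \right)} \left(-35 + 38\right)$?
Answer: $- \frac{i \sqrt{10}}{2} \approx - 1.5811 i$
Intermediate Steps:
$t{\left(o \right)} = - \frac{\sqrt{2} \sqrt{o}}{6}$ ($t{\left(o \right)} = - \frac{\sqrt{o + o}}{6} = - \frac{\sqrt{2 o}}{6} = - \frac{\sqrt{2} \sqrt{o}}{6}$)
$t{\left(-5 \right)} \left(-35 + 38\right) = - \frac{\sqrt{2} \sqrt{-5}}{6} \left(-35 + 38\right) = - \frac{\sqrt{2} i \sqrt{5}}{6} \cdot 3 = - \frac{i \sqrt{10}}{6} \cdot 3 = - \frac{i \sqrt{10}}{2}$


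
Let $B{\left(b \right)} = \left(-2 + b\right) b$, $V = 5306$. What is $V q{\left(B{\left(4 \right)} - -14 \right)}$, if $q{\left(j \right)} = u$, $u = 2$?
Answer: $10612$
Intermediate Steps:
$B{\left(b \right)} = b \left(-2 + b\right)$
$q{\left(j \right)} = 2$
$V q{\left(B{\left(4 \right)} - -14 \right)} = 5306 \cdot 2 = 10612$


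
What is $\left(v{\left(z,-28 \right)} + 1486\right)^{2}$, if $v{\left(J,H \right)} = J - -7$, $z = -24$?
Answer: $2157961$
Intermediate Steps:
$v{\left(J,H \right)} = 7 + J$ ($v{\left(J,H \right)} = J + 7 = 7 + J$)
$\left(v{\left(z,-28 \right)} + 1486\right)^{2} = \left(\left(7 - 24\right) + 1486\right)^{2} = \left(-17 + 1486\right)^{2} = 1469^{2} = 2157961$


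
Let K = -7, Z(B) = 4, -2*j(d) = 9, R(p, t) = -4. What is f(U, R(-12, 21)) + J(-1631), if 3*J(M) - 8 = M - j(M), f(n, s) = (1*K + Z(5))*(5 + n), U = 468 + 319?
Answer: -5831/2 ≈ -2915.5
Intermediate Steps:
j(d) = -9/2 (j(d) = -1/2*9 = -9/2)
U = 787
f(n, s) = -15 - 3*n (f(n, s) = (1*(-7) + 4)*(5 + n) = (-7 + 4)*(5 + n) = -3*(5 + n) = -15 - 3*n)
J(M) = 25/6 + M/3 (J(M) = 8/3 + (M - 1*(-9/2))/3 = 8/3 + (M + 9/2)/3 = 8/3 + (9/2 + M)/3 = 8/3 + (3/2 + M/3) = 25/6 + M/3)
f(U, R(-12, 21)) + J(-1631) = (-15 - 3*787) + (25/6 + (1/3)*(-1631)) = (-15 - 2361) + (25/6 - 1631/3) = -2376 - 1079/2 = -5831/2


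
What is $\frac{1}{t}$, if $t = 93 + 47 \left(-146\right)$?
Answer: $- \frac{1}{6769} \approx -0.00014773$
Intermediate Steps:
$t = -6769$ ($t = 93 - 6862 = -6769$)
$\frac{1}{t} = \frac{1}{-6769} = - \frac{1}{6769}$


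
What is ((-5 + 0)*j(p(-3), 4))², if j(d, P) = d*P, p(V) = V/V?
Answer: 400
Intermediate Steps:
p(V) = 1
j(d, P) = P*d
((-5 + 0)*j(p(-3), 4))² = ((-5 + 0)*(4*1))² = (-5*4)² = (-20)² = 400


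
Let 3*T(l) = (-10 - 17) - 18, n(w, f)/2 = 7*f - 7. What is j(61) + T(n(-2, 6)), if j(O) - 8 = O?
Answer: 54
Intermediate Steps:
n(w, f) = -14 + 14*f (n(w, f) = 2*(7*f - 7) = 2*(-7 + 7*f) = -14 + 14*f)
j(O) = 8 + O
T(l) = -15 (T(l) = ((-10 - 17) - 18)/3 = (-27 - 18)/3 = (⅓)*(-45) = -15)
j(61) + T(n(-2, 6)) = (8 + 61) - 15 = 69 - 15 = 54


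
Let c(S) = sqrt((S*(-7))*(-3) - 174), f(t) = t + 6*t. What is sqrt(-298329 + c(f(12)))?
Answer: sqrt(-298329 + sqrt(1590)) ≈ 546.16*I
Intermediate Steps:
f(t) = 7*t
c(S) = sqrt(-174 + 21*S) (c(S) = sqrt(-7*S*(-3) - 174) = sqrt(21*S - 174) = sqrt(-174 + 21*S))
sqrt(-298329 + c(f(12))) = sqrt(-298329 + sqrt(-174 + 21*(7*12))) = sqrt(-298329 + sqrt(-174 + 21*84)) = sqrt(-298329 + sqrt(-174 + 1764)) = sqrt(-298329 + sqrt(1590))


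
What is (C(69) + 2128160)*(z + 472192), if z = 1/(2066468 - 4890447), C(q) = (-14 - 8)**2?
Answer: 2838462249733802748/2823979 ≈ 1.0051e+12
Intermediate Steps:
C(q) = 484 (C(q) = (-22)**2 = 484)
z = -1/2823979 (z = 1/(-2823979) = -1/2823979 ≈ -3.5411e-7)
(C(69) + 2128160)*(z + 472192) = (484 + 2128160)*(-1/2823979 + 472192) = 2128644*(1333460291967/2823979) = 2838462249733802748/2823979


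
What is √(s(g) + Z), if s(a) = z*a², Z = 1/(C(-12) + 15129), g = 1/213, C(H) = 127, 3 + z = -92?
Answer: I*√5354669114/1624764 ≈ 0.045038*I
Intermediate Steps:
z = -95 (z = -3 - 92 = -95)
g = 1/213 ≈ 0.0046948
Z = 1/15256 (Z = 1/(127 + 15129) = 1/15256 ≈ 6.5548e-5)
s(a) = -95*a²
√(s(g) + Z) = √(-95*(1/213)² + 1/15256) = √(-95*1/45369 + 1/15256) = √(-95/45369 + 1/15256) = √(-1403951/692149464) = I*√5354669114/1624764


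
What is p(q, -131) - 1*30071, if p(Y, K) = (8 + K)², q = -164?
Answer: -14942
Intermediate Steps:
p(q, -131) - 1*30071 = (8 - 131)² - 1*30071 = (-123)² - 30071 = 15129 - 30071 = -14942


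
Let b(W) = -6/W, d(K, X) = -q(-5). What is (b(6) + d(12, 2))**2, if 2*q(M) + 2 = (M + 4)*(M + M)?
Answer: 25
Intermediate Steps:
q(M) = -1 + M*(4 + M) (q(M) = -1 + ((M + 4)*(M + M))/2 = -1 + ((4 + M)*(2*M))/2 = -1 + (2*M*(4 + M))/2 = -1 + M*(4 + M))
d(K, X) = -4 (d(K, X) = -(-1 + (-5)**2 + 4*(-5)) = -(-1 + 25 - 20) = -1*4 = -4)
(b(6) + d(12, 2))**2 = (-6/6 - 4)**2 = (-6*1/6 - 4)**2 = (-1 - 4)**2 = (-5)**2 = 25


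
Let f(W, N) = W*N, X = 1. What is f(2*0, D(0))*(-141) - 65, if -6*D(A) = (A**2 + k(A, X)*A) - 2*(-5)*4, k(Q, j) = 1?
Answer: -65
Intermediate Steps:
D(A) = -20/3 - A/6 - A**2/6 (D(A) = -((A**2 + 1*A) - 2*(-5)*4)/6 = -((A**2 + A) + 10*4)/6 = -((A + A**2) + 40)/6 = -(40 + A + A**2)/6 = -20/3 - A/6 - A**2/6)
f(W, N) = N*W
f(2*0, D(0))*(-141) - 65 = ((-20/3 - 1/6*0 - 1/6*0**2)*(2*0))*(-141) - 65 = ((-20/3 + 0 - 1/6*0)*0)*(-141) - 65 = ((-20/3 + 0 + 0)*0)*(-141) - 65 = -20/3*0*(-141) - 65 = 0*(-141) - 65 = 0 - 65 = -65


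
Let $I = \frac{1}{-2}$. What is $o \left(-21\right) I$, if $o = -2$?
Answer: $-21$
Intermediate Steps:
$I = - \frac{1}{2} \approx -0.5$
$o \left(-21\right) I = \left(-2\right) \left(-21\right) \left(- \frac{1}{2}\right) = 42 \left(- \frac{1}{2}\right) = -21$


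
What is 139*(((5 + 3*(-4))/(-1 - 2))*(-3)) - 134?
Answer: -1107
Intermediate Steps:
139*(((5 + 3*(-4))/(-1 - 2))*(-3)) - 134 = 139*(((5 - 12)/(-3))*(-3)) - 134 = 139*(-7*(-1/3)*(-3)) - 134 = 139*((7/3)*(-3)) - 134 = 139*(-7) - 134 = -973 - 134 = -1107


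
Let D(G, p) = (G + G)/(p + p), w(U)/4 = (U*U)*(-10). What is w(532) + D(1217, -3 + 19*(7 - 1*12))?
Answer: -1109455297/98 ≈ -1.1321e+7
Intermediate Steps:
w(U) = -40*U² (w(U) = 4*((U*U)*(-10)) = 4*(U²*(-10)) = 4*(-10*U²) = -40*U²)
D(G, p) = G/p (D(G, p) = (2*G)/((2*p)) = (2*G)*(1/(2*p)) = G/p)
w(532) + D(1217, -3 + 19*(7 - 1*12)) = -40*532² + 1217/(-3 + 19*(7 - 1*12)) = -40*283024 + 1217/(-3 + 19*(7 - 12)) = -11320960 + 1217/(-3 + 19*(-5)) = -11320960 + 1217/(-3 - 95) = -11320960 + 1217/(-98) = -11320960 + 1217*(-1/98) = -11320960 - 1217/98 = -1109455297/98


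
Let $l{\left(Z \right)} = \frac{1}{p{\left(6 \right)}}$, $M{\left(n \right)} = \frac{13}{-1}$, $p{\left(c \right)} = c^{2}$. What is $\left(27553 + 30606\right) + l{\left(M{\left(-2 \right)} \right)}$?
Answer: $\frac{2093725}{36} \approx 58159.0$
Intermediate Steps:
$M{\left(n \right)} = -13$ ($M{\left(n \right)} = 13 \left(-1\right) = -13$)
$l{\left(Z \right)} = \frac{1}{36}$ ($l{\left(Z \right)} = \frac{1}{6^{2}} = \frac{1}{36}$)
$\left(27553 + 30606\right) + l{\left(M{\left(-2 \right)} \right)} = \left(27553 + 30606\right) + \frac{1}{36} = 58159 + \frac{1}{36} = \frac{2093725}{36}$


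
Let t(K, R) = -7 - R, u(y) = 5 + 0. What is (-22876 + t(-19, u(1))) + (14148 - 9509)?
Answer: -18249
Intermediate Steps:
u(y) = 5
(-22876 + t(-19, u(1))) + (14148 - 9509) = (-22876 + (-7 - 1*5)) + (14148 - 9509) = (-22876 + (-7 - 5)) + 4639 = (-22876 - 12) + 4639 = -22888 + 4639 = -18249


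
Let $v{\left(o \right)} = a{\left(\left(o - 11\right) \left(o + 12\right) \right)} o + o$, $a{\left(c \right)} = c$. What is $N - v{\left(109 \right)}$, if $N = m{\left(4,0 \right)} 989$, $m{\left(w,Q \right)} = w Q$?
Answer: $-1292631$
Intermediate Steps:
$m{\left(w,Q \right)} = Q w$
$v{\left(o \right)} = o + o \left(-11 + o\right) \left(12 + o\right)$ ($v{\left(o \right)} = \left(o - 11\right) \left(o + 12\right) o + o = \left(-11 + o\right) \left(12 + o\right) o + o = o \left(-11 + o\right) \left(12 + o\right) + o = o + o \left(-11 + o\right) \left(12 + o\right)$)
$N = 0$ ($N = 0 \cdot 4 \cdot 989 = 0 \cdot 989 = 0$)
$N - v{\left(109 \right)} = 0 - 109 \left(-131 + 109 + 109^{2}\right) = 0 - 109 \left(-131 + 109 + 11881\right) = 0 - 109 \cdot 11859 = 0 - 1292631 = -1292631$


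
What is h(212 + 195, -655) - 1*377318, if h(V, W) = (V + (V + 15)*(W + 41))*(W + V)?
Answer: 63780530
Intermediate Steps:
h(V, W) = (V + W)*(V + (15 + V)*(41 + W)) (h(V, W) = (V + (15 + V)*(41 + W))*(V + W) = (V + W)*(V + (15 + V)*(41 + W)))
h(212 + 195, -655) - 1*377318 = (15*(-655)² + 42*(212 + 195)² + 615*(212 + 195) + 615*(-655) + (212 + 195)*(-655)² - 655*(212 + 195)² + 57*(212 + 195)*(-655)) - 1*377318 = (15*429025 + 42*407² + 615*407 - 402825 + 407*429025 - 655*407² + 57*407*(-655)) - 377318 = (6435375 + 42*165649 + 250305 - 402825 + 174613175 - 655*165649 - 15195345) - 377318 = (6435375 + 6957258 + 250305 - 402825 + 174613175 - 108500095 - 15195345) - 377318 = 64157848 - 377318 = 63780530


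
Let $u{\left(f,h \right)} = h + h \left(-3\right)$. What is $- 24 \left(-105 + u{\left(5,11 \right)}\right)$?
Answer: $3048$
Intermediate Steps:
$u{\left(f,h \right)} = - 2 h$ ($u{\left(f,h \right)} = h - 3 h = - 2 h$)
$- 24 \left(-105 + u{\left(5,11 \right)}\right) = - 24 \left(-105 - 22\right) = \left(-24\right) \left(-127\right) = 3048$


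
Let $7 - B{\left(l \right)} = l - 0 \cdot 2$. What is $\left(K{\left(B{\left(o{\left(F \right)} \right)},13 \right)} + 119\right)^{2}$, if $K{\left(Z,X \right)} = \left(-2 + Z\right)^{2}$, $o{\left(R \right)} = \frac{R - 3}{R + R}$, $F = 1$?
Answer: $24025$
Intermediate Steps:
$o{\left(R \right)} = \frac{-3 + R}{2 R}$
$B{\left(l \right)} = 7 - l$ ($B{\left(l \right)} = 7 - \left(l - 0 \cdot 2\right) = 7 - \left(l - 0\right) = 7 - \left(l + 0\right) = 7 - l$)
$\left(K{\left(B{\left(o{\left(F \right)} \right)},13 \right)} + 119\right)^{2} = \left(\left(-2 + \left(7 - \frac{-3 + 1}{2 \cdot 1}\right)\right)^{2} + 119\right)^{2} = \left(\left(-2 + \left(7 - \frac{1}{2} \cdot 1 \left(-2\right)\right)\right)^{2} + 119\right)^{2} = \left(\left(-2 + \left(7 - -1\right)\right)^{2} + 119\right)^{2} = \left(\left(-2 + \left(7 + 1\right)\right)^{2} + 119\right)^{2} = \left(\left(-2 + 8\right)^{2} + 119\right)^{2} = \left(6^{2} + 119\right)^{2} = \left(36 + 119\right)^{2} = 155^{2} = 24025$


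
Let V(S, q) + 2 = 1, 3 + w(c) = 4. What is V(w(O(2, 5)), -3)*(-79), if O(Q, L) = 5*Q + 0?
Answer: 79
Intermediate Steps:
O(Q, L) = 5*Q
w(c) = 1 (w(c) = -3 + 4 = 1)
V(S, q) = -1 (V(S, q) = -2 + 1 = -1)
V(w(O(2, 5)), -3)*(-79) = -1*(-79) = 79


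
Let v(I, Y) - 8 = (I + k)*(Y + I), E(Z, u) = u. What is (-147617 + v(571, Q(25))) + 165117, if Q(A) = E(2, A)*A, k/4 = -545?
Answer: -1906856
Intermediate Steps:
k = -2180 (k = 4*(-545) = -2180)
Q(A) = A² (Q(A) = A*A = A²)
v(I, Y) = 8 + (-2180 + I)*(I + Y) (v(I, Y) = 8 + (I - 2180)*(Y + I) = 8 + (-2180 + I)*(I + Y))
(-147617 + v(571, Q(25))) + 165117 = (-147617 + (8 + 571² - 2180*571 - 2180*25² + 571*25²)) + 165117 = (-147617 + (8 + 326041 - 1244780 - 2180*625 + 571*625)) + 165117 = (-147617 + (8 + 326041 - 1244780 - 1362500 + 356875)) + 165117 = (-147617 - 1924356) + 165117 = -2071973 + 165117 = -1906856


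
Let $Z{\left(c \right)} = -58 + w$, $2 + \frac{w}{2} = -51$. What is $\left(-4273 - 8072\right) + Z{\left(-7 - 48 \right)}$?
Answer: $-12509$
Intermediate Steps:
$w = -106$ ($w = -4 + 2 \left(-51\right) = -4 - 102 = -106$)
$Z{\left(c \right)} = -164$ ($Z{\left(c \right)} = -58 - 106 = -164$)
$\left(-4273 - 8072\right) + Z{\left(-7 - 48 \right)} = \left(-4273 - 8072\right) - 164 = -12345 - 164 = -12509$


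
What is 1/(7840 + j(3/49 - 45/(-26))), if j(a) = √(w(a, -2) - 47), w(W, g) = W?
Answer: 1997632/15661446399 - 7*I*√1497470/78307231995 ≈ 0.00012755 - 1.0939e-7*I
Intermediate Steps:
j(a) = √(-47 + a) (j(a) = √(a - 47) = √(-47 + a))
1/(7840 + j(3/49 - 45/(-26))) = 1/(7840 + √(-47 + (3/49 - 45/(-26)))) = 1/(7840 + √(-47 + (3*(1/49) - 45*(-1/26)))) = 1/(7840 + √(-47 + (3/49 + 45/26))) = 1/(7840 + √(-47 + 2283/1274)) = 1/(7840 + √(-57595/1274)) = 1/(7840 + I*√1497470/182)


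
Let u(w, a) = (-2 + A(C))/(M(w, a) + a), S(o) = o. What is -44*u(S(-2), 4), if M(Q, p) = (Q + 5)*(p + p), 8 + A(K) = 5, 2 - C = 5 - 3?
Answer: 55/7 ≈ 7.8571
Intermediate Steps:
C = 0 (C = 2 - (5 - 3) = 2 - 1*2 = 2 - 2 = 0)
A(K) = -3 (A(K) = -8 + 5 = -3)
M(Q, p) = 2*p*(5 + Q) (M(Q, p) = (5 + Q)*(2*p) = 2*p*(5 + Q))
u(w, a) = -5/(a + 2*a*(5 + w)) (u(w, a) = (-2 - 3)/(2*a*(5 + w) + a) = -5/(a + 2*a*(5 + w)))
-44*u(S(-2), 4) = -(-220)/(4*(11 + 2*(-2))) = -(-220)/(4*(11 - 4)) = -(-220)/(4*7) = -44*(-5/28) = 55/7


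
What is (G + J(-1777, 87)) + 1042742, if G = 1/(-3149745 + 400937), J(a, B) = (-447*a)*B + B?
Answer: 192824983390255/2748808 ≈ 7.0149e+7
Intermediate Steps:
J(a, B) = B - 447*B*a (J(a, B) = -447*B*a + B = B - 447*B*a)
G = -1/2748808 (G = 1/(-2748808) = -1/2748808 ≈ -3.6379e-7)
(G + J(-1777, 87)) + 1042742 = (-1/2748808 + 87*(1 - 447*(-1777))) + 1042742 = (-1/2748808 + 87*(1 + 794319)) + 1042742 = (-1/2748808 + 87*794320) + 1042742 = (-1/2748808 + 69105840) + 1042742 = 189958685838719/2748808 + 1042742 = 192824983390255/2748808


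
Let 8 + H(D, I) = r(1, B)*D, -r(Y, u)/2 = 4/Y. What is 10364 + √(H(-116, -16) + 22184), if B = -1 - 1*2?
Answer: 10516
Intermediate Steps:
B = -3 (B = -1 - 2 = -3)
r(Y, u) = -8/Y
H(D, I) = -8 - 8*D (H(D, I) = -8 + (-8/1)*D = -8 + (-8*1)*D = -8 - 8*D)
10364 + √(H(-116, -16) + 22184) = 10364 + √((-8 - 8*(-116)) + 22184) = 10364 + √((-8 + 928) + 22184) = 10364 + √(920 + 22184) = 10364 + √23104 = 10364 + 152 = 10516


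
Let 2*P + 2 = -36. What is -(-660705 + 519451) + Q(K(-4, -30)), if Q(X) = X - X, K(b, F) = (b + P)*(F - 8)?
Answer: 141254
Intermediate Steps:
P = -19 (P = -1 + (½)*(-36) = -1 - 18 = -19)
K(b, F) = (-19 + b)*(-8 + F) (K(b, F) = (b - 19)*(F - 8) = (-19 + b)*(-8 + F))
Q(X) = 0
-(-660705 + 519451) + Q(K(-4, -30)) = -(-660705 + 519451) + 0 = -1*(-141254) + 0 = 141254 + 0 = 141254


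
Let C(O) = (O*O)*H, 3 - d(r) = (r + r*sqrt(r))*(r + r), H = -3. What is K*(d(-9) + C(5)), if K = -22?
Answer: 5148 + 10692*I ≈ 5148.0 + 10692.0*I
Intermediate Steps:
d(r) = 3 - 2*r*(r + r**(3/2)) (d(r) = 3 - (r + r*sqrt(r))*(r + r) = 3 - (r + r**(3/2))*2*r = 3 - 2*r*(r + r**(3/2)))
C(O) = -3*O**2 (C(O) = (O*O)*(-3) = O**2*(-3) = -3*O**2)
K*(d(-9) + C(5)) = -22*((3 - 2*(-9)**2 - 486*I) - 3*5**2) = -22*((3 - 2*81 - 486*I) - 3*25) = -22*((3 - 162 - 486*I) - 75) = -22*((-159 - 486*I) - 75) = -22*(-234 - 486*I) = 5148 + 10692*I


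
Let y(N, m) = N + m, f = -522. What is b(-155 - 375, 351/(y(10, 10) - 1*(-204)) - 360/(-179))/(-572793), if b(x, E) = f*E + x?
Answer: 48070849/11483354064 ≈ 0.0041861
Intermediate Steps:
b(x, E) = x - 522*E (b(x, E) = -522*E + x = x - 522*E)
b(-155 - 375, 351/(y(10, 10) - 1*(-204)) - 360/(-179))/(-572793) = ((-155 - 375) - 522*(351/((10 + 10) - 1*(-204)) - 360/(-179)))/(-572793) = (-530 - 522*(351/(20 + 204) - 360*(-1/179)))*(-1/572793) = (-530 - 522*(351/224 + 360/179))*(-1/572793) = (-530 - 522*143469/40096)*(-1/572793) = (-530 - 37445409/20048)*(-1/572793) = -48070849/20048*(-1/572793) = 48070849/11483354064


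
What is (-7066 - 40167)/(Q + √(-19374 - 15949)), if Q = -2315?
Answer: 109344395/5394548 + 47233*I*√35323/5394548 ≈ 20.269 + 1.6456*I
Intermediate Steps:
(-7066 - 40167)/(Q + √(-19374 - 15949)) = (-7066 - 40167)/(-2315 + √(-19374 - 15949)) = -47233/(-2315 + √(-35323)) = -47233/(-2315 + I*√35323)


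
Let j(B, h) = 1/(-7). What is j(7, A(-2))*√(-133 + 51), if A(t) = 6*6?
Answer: -I*√82/7 ≈ -1.2936*I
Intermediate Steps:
A(t) = 36
j(B, h) = -⅐
j(7, A(-2))*√(-133 + 51) = -√(-133 + 51)/7 = -I*√82/7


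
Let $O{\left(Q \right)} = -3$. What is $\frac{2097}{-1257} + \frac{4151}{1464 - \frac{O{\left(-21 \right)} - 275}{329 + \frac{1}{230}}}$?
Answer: $\frac{54130671983}{46444592996} \approx 1.1655$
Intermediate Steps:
$\frac{2097}{-1257} + \frac{4151}{1464 - \frac{O{\left(-21 \right)} - 275}{329 + \frac{1}{230}}} = \frac{2097}{-1257} + \frac{4151}{1464 - \frac{-3 - 275}{329 + \frac{1}{230}}} = 2097 \left(- \frac{1}{1257}\right) + \frac{4151}{1464 - - \frac{278}{329 + \frac{1}{230}}} = - \frac{699}{419} + \frac{4151}{1464 - - \frac{278}{\frac{75671}{230}}} = - \frac{699}{419} + \frac{4151}{1464 - \left(-278\right) \frac{230}{75671}} = - \frac{699}{419} + \frac{4151}{1464 - - \frac{63940}{75671}} = - \frac{699}{419} + \frac{4151}{1464 + \frac{63940}{75671}} = - \frac{699}{419} + \frac{4151}{\frac{110846284}{75671}} = - \frac{699}{419} + 4151 \cdot \frac{75671}{110846284} = - \frac{699}{419} + \frac{314110321}{110846284} = \frac{54130671983}{46444592996}$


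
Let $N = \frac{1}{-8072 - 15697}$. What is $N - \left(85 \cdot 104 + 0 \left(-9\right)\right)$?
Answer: $- \frac{210117961}{23769} \approx -8840.0$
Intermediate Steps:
$N = - \frac{1}{23769}$ ($N = \frac{1}{-23769} = - \frac{1}{23769} \approx -4.2072 \cdot 10^{-5}$)
$N - \left(85 \cdot 104 + 0 \left(-9\right)\right) = - \frac{1}{23769} - \left(85 \cdot 104 + 0 \left(-9\right)\right) = - \frac{1}{23769} - \left(8840 + 0\right) = - \frac{1}{23769} - 8840 = - \frac{210117961}{23769}$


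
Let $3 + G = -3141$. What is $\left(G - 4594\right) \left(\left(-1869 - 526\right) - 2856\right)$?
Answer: $40632238$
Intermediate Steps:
$G = -3144$ ($G = -3 - 3141 = -3144$)
$\left(G - 4594\right) \left(\left(-1869 - 526\right) - 2856\right) = \left(-3144 - 4594\right) \left(\left(-1869 - 526\right) - 2856\right) = - 7738 \left(-2395 - 2856\right) = \left(-7738\right) \left(-5251\right) = 40632238$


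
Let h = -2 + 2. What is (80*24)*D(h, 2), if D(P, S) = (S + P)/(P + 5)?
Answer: 768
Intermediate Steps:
h = 0
D(P, S) = (P + S)/(5 + P)
(80*24)*D(h, 2) = (80*24)*((0 + 2)/(5 + 0)) = 1920*(2/5) = 1920*((⅕)*2) = 1920*(⅖) = 768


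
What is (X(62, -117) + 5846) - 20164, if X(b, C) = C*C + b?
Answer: -567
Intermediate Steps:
X(b, C) = b + C² (X(b, C) = C² + b = b + C²)
(X(62, -117) + 5846) - 20164 = ((62 + (-117)²) + 5846) - 20164 = ((62 + 13689) + 5846) - 20164 = (13751 + 5846) - 20164 = 19597 - 20164 = -567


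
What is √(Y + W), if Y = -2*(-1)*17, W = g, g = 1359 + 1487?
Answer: 24*√5 ≈ 53.666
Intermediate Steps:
g = 2846
W = 2846
Y = 34 (Y = 2*17 = 34)
√(Y + W) = √(34 + 2846) = √2880 = 24*√5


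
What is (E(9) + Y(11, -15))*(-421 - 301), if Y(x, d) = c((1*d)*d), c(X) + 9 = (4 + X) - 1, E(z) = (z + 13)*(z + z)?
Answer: -444030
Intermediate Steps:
E(z) = 2*z*(13 + z) (E(z) = (13 + z)*(2*z) = 2*z*(13 + z))
c(X) = -6 + X (c(X) = -9 + ((4 + X) - 1) = -9 + (3 + X) = -6 + X)
Y(x, d) = -6 + d**2 (Y(x, d) = -6 + (1*d)*d = -6 + d*d = -6 + d**2)
(E(9) + Y(11, -15))*(-421 - 301) = (2*9*(13 + 9) + (-6 + (-15)**2))*(-421 - 301) = (2*9*22 + (-6 + 225))*(-722) = (396 + 219)*(-722) = 615*(-722) = -444030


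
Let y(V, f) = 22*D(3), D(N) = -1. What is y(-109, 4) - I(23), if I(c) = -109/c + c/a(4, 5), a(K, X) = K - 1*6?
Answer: -265/46 ≈ -5.7609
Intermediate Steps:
a(K, X) = -6 + K (a(K, X) = K - 6 = -6 + K)
I(c) = -109/c - c/2 (I(c) = -109/c + c/(-6 + 4) = -109/c + c/(-2) = -109/c + c*(-½) = -109/c - c/2)
y(V, f) = -22 (y(V, f) = 22*(-1) = -22)
y(-109, 4) - I(23) = -22 - (-109/23 - ½*23) = -22 - (-109*1/23 - 23/2) = -22 - (-109/23 - 23/2) = -22 - 1*(-747/46) = -22 + 747/46 = -265/46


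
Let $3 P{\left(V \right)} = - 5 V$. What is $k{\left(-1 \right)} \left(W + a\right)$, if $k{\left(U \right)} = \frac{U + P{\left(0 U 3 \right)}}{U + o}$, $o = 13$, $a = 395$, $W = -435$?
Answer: $\frac{10}{3} \approx 3.3333$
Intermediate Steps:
$P{\left(V \right)} = - \frac{5 V}{3}$ ($P{\left(V \right)} = \frac{\left(-5\right) V}{3} = - \frac{5 V}{3}$)
$k{\left(U \right)} = \frac{U}{13 + U}$ ($k{\left(U \right)} = \frac{U - \frac{5 \cdot 0 U 3}{3}}{U + 13} = \frac{U - \frac{5 \cdot 0 \cdot 3}{3}}{13 + U} = \frac{U - 0}{13 + U} = \frac{U + 0}{13 + U} = \frac{U}{13 + U}$)
$k{\left(-1 \right)} \left(W + a\right) = - \frac{1}{13 - 1} \left(-435 + 395\right) = - \frac{1}{12} \left(-40\right) = \left(-1\right) \frac{1}{12} \left(-40\right) = \left(- \frac{1}{12}\right) \left(-40\right) = \frac{10}{3}$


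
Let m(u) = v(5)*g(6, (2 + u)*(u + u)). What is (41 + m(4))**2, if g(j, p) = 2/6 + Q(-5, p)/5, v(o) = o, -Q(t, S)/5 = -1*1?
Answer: 20449/9 ≈ 2272.1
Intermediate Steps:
Q(t, S) = 5 (Q(t, S) = -(-5) = -5*(-1) = 5)
g(j, p) = 4/3 (g(j, p) = 2/6 + 5/5 = 2*(1/6) + 5*(1/5) = 1/3 + 1 = 4/3)
m(u) = 20/3 (m(u) = 5*(4/3) = 20/3)
(41 + m(4))**2 = (41 + 20/3)**2 = (143/3)**2 = 20449/9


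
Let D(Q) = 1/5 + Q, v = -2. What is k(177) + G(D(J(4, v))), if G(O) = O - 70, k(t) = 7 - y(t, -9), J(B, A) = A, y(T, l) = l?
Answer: -279/5 ≈ -55.800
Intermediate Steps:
k(t) = 16 (k(t) = 7 - 1*(-9) = 7 + 9 = 16)
D(Q) = 1/5 + Q
G(O) = -70 + O
k(177) + G(D(J(4, v))) = 16 + (-70 + (1/5 - 2)) = 16 + (-70 - 9/5) = 16 - 359/5 = -279/5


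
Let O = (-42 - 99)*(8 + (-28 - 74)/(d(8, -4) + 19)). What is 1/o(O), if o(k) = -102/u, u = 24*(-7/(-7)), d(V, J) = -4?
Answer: -4/17 ≈ -0.23529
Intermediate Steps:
u = 24 (u = 24*(-7*(-1/7)) = 24*1 = 24)
O = -846/5 (O = (-42 - 99)*(8 + (-28 - 74)/(-4 + 19)) = -141*(8 - 102/15) = -141*(8 - 102*1/15) = -141*(8 - 34/5) = -141*6/5 = -846/5 ≈ -169.20)
o(k) = -17/4 (o(k) = -102/24 = -102*1/24 = -17/4)
1/o(O) = 1/(-17/4) = -4/17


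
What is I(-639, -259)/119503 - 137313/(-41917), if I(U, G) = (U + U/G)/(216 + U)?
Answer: 199751364674553/60977079866423 ≈ 3.2758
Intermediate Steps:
I(U, G) = (U + U/G)/(216 + U)
I(-639, -259)/119503 - 137313/(-41917) = -639*(1 - 259)/(-259*(216 - 639))/119503 - 137313/(-41917) = -639*(-1/259)*(-258)/(-423)*(1/119503) - 137313*(-1/41917) = -639*(-1/259)*(-1/423)*(-258)*(1/119503) + 137313/41917 = (18318/12173)*(1/119503) + 137313/41917 = 18318/1454710019 + 137313/41917 = 199751364674553/60977079866423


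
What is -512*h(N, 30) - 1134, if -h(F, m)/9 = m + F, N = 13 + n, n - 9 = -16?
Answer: 164754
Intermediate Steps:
n = -7 (n = 9 - 16 = -7)
N = 6 (N = 13 - 7 = 6)
h(F, m) = -9*F - 9*m (h(F, m) = -9*(m + F) = -9*(F + m) = -9*F - 9*m)
-512*h(N, 30) - 1134 = -512*(-9*6 - 9*30) - 1134 = -512*(-54 - 270) - 1134 = -512*(-324) - 1134 = 165888 - 1134 = 164754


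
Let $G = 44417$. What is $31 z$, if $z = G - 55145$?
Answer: $-332568$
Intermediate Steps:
$z = -10728$ ($z = 44417 - 55145 = -10728$)
$31 z = 31 \left(-10728\right) = -332568$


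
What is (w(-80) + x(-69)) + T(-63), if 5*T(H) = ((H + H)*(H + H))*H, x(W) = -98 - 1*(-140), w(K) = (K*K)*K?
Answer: -3559978/5 ≈ -7.1200e+5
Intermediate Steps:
w(K) = K³ (w(K) = K²*K = K³)
x(W) = 42 (x(W) = -98 + 140 = 42)
T(H) = 4*H³/5 (T(H) = (((H + H)*(H + H))*H)/5 = (((2*H)*(2*H))*H)/5 = ((4*H²)*H)/5 = (4*H³)/5 = 4*H³/5)
(w(-80) + x(-69)) + T(-63) = ((-80)³ + 42) + (⅘)*(-63)³ = (-512000 + 42) + (⅘)*(-250047) = -511958 - 1000188/5 = -3559978/5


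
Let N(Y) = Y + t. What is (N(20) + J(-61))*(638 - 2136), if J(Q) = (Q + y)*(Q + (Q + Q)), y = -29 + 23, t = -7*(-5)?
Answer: -18449368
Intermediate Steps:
t = 35
N(Y) = 35 + Y (N(Y) = Y + 35 = 35 + Y)
y = -6
J(Q) = 3*Q*(-6 + Q) (J(Q) = (Q - 6)*(Q + (Q + Q)) = (-6 + Q)*(Q + 2*Q) = (-6 + Q)*(3*Q) = 3*Q*(-6 + Q))
(N(20) + J(-61))*(638 - 2136) = ((35 + 20) + 3*(-61)*(-6 - 61))*(638 - 2136) = (55 + 3*(-61)*(-67))*(-1498) = (55 + 12261)*(-1498) = 12316*(-1498) = -18449368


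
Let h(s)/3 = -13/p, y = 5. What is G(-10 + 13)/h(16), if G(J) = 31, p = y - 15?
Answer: 310/39 ≈ 7.9487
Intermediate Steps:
p = -10 (p = 5 - 15 = -10)
h(s) = 39/10 (h(s) = 3*(-13/(-10)) = 3*(-13*(-⅒)) = 3*(13/10) = 39/10)
G(-10 + 13)/h(16) = 31/(39/10) = 31*(10/39) = 310/39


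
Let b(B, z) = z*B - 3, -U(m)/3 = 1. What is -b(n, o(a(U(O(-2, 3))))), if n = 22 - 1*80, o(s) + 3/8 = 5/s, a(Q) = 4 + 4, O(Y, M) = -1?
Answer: 35/2 ≈ 17.500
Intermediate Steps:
U(m) = -3 (U(m) = -3*1 = -3)
a(Q) = 8
o(s) = -3/8 + 5/s
n = -58 (n = 22 - 80 = -58)
b(B, z) = -3 + B*z (b(B, z) = B*z - 3 = -3 + B*z)
-b(n, o(a(U(O(-2, 3))))) = -(-3 - 58*(-3/8 + 5/8)) = -(-3 - 58*¼) = -(-3 - 29/2) = -1*(-35/2) = 35/2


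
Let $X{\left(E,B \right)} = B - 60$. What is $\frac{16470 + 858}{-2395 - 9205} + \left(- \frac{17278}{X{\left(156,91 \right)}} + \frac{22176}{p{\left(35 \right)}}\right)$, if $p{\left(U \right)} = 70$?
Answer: $- \frac{5440043}{22475} \approx -242.05$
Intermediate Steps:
$X{\left(E,B \right)} = -60 + B$
$\frac{16470 + 858}{-2395 - 9205} + \left(- \frac{17278}{X{\left(156,91 \right)}} + \frac{22176}{p{\left(35 \right)}}\right) = \frac{16470 + 858}{-2395 - 9205} + \left(- \frac{17278}{-60 + 91} + \frac{22176}{70}\right) = \frac{17328}{-11600} + \left(- \frac{17278}{31} + 22176 \cdot \frac{1}{70}\right) = 17328 \left(- \frac{1}{11600}\right) + \left(\left(-17278\right) \frac{1}{31} + \frac{1584}{5}\right) = - \frac{1083}{725} + \left(- \frac{17278}{31} + \frac{1584}{5}\right) = - \frac{1083}{725} - \frac{37286}{155} = - \frac{5440043}{22475}$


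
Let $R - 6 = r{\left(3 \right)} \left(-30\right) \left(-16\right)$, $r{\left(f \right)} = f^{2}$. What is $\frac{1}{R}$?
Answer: $\frac{1}{4326} \approx 0.00023116$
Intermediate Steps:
$R = 4326$ ($R = 6 + 3^{2} \left(-30\right) \left(-16\right) = 6 + 9 \left(-30\right) \left(-16\right) = 6 - -4320 = 6 + 4320 = 4326$)
$\frac{1}{R} = \frac{1}{4326}$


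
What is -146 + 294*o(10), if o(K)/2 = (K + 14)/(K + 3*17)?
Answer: 5206/61 ≈ 85.344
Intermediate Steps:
o(K) = 2*(14 + K)/(51 + K) (o(K) = 2*((K + 14)/(K + 3*17)) = 2*((14 + K)/(K + 51)) = 2*((14 + K)/(51 + K)) = 2*(14 + K)/(51 + K))
-146 + 294*o(10) = -146 + 294*(2*(14 + 10)/(51 + 10)) = -146 + 294*(2*24/61) = -146 + 294*(2*(1/61)*24) = -146 + 294*(48/61) = -146 + 14112/61 = 5206/61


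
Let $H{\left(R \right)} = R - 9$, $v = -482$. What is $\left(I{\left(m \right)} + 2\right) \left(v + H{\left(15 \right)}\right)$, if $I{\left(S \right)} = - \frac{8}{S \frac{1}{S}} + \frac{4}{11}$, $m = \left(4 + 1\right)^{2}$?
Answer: $\frac{29512}{11} \approx 2682.9$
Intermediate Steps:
$H{\left(R \right)} = -9 + R$ ($H{\left(R \right)} = R - 9 = -9 + R$)
$m = 25$ ($m = 5^{2} = 25$)
$I{\left(S \right)} = - \frac{84}{11}$ ($I{\left(S \right)} = - \frac{8}{1} + 4 \cdot \frac{1}{11} = \left(-8\right) 1 + \frac{4}{11} = -8 + \frac{4}{11} = - \frac{84}{11}$)
$\left(I{\left(m \right)} + 2\right) \left(v + H{\left(15 \right)}\right) = \left(- \frac{84}{11} + 2\right) \left(-482 + \left(-9 + 15\right)\right) = - \frac{62 \left(-482 + 6\right)}{11} = \left(- \frac{62}{11}\right) \left(-476\right) = \frac{29512}{11}$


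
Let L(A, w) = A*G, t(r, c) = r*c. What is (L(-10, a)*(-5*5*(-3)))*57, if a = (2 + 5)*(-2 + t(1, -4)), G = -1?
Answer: 42750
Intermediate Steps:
t(r, c) = c*r
a = -42 (a = (2 + 5)*(-2 - 4*1) = 7*(-2 - 4) = 7*(-6) = -42)
L(A, w) = -A (L(A, w) = A*(-1) = -A)
(L(-10, a)*(-5*5*(-3)))*57 = ((-1*(-10))*(-5*5*(-3)))*57 = (10*(-25*(-3)))*57 = (10*75)*57 = 750*57 = 42750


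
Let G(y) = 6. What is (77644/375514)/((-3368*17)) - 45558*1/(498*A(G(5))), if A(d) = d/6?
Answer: -40813192068941/446133913868 ≈ -91.482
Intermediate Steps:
A(d) = d/6 (A(d) = d*(1/6) = d/6)
(77644/375514)/((-3368*17)) - 45558*1/(498*A(G(5))) = (77644/375514)/((-3368*17)) - 45558/(((1/6)*6)*498) = (77644*(1/375514))/(-57256) - 45558/(1*498) = (38822/187757)*(-1/57256) - 45558/498 = -19411/5375107396 - 45558*1/498 = -19411/5375107396 - 7593/83 = -40813192068941/446133913868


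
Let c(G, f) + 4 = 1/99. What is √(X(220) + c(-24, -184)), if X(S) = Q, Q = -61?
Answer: I*√70774/33 ≈ 8.0616*I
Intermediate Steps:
c(G, f) = -395/99 (c(G, f) = -4 + 1/99 = -395/99)
X(S) = -61
√(X(220) + c(-24, -184)) = √(-61 - 395/99) = √(-6434/99) = I*√70774/33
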